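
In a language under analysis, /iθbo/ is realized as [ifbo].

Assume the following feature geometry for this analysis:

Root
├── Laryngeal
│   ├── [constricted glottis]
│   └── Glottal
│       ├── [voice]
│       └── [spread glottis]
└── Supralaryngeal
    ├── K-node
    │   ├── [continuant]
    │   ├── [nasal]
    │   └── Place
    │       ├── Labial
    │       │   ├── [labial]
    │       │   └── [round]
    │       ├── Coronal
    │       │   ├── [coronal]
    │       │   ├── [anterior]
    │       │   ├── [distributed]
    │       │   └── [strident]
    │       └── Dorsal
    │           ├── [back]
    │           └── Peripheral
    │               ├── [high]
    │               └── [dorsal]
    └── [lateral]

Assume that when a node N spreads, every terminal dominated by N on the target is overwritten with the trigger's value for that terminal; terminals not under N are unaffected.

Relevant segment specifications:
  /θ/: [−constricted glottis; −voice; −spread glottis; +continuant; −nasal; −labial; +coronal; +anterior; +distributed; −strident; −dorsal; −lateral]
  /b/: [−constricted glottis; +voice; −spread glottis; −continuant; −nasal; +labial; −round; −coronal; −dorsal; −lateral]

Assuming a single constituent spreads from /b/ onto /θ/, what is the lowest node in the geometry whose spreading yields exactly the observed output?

Place

The alternation /θ/ → [f] changes [labial], [round], [coronal], [anterior], [distributed], [strident] and nothing else.
These terminals are all dominated by Place, and no proper subconstituent of Place covers them all; Place is their lowest common ancestor.
Delinking /θ/'s Place and associating /b/'s Place gives precisely the feature bundle of [f].
[continuant] — on which /b/ differs from /θ/ — is unchanged, so neither K-node nor anything higher can have spread; the constituent is no larger than Place.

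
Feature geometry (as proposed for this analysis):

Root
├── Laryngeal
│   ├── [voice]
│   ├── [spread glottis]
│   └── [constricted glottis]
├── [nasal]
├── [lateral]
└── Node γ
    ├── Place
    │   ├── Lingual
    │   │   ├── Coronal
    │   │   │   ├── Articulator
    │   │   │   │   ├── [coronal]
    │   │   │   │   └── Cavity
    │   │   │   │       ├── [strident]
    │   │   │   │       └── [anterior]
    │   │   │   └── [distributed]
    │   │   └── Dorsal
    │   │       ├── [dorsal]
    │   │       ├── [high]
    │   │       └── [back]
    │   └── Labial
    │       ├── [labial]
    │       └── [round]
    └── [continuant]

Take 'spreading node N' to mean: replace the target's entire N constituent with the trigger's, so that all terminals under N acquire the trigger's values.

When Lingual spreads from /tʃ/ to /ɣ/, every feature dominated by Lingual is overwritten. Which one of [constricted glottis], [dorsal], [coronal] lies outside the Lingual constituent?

Under this geometry, Lingual contains [coronal], [strident], [anterior], [distributed], [dorsal], [high], [back].
Spreading Lingual replaces [coronal], [dorsal] with the trigger's values, since each sits inside the Lingual constituent.
[constricted glottis] attaches under Laryngeal, not under Lingual, so /ɣ/ retains its own value for [constricted glottis].

[constricted glottis]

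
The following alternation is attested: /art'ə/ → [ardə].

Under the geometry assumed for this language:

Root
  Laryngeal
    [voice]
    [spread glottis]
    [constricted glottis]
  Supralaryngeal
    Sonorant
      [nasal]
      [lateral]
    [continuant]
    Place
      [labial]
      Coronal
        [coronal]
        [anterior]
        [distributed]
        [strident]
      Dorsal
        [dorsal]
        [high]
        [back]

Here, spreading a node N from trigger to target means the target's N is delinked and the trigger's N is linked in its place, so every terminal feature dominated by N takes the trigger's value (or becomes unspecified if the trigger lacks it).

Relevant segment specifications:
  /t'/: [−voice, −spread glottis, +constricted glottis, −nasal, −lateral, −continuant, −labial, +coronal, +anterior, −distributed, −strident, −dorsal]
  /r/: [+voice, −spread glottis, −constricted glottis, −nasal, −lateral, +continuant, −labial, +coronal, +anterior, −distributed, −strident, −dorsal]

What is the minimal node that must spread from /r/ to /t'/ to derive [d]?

Comparing /t'/ with its surface form [d], the features that change are [voice], [constricted glottis].
These terminals are all dominated by Laryngeal, and no proper subconstituent of Laryngeal covers them all; Laryngeal is their lowest common ancestor.
Spreading Laryngeal from /r/ overwrites each of those terminals with /r/'s values, yielding exactly [d].
Since [continuant] is preserved even though /r/ disagrees there, no node above Laryngeal spread.

Laryngeal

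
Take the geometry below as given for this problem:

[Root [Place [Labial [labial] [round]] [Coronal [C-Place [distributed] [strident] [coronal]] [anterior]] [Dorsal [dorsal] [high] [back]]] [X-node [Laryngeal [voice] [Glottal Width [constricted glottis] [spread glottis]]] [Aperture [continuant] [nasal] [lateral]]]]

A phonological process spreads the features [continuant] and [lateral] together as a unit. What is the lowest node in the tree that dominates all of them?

Aperture

[continuant]: Root ▹ X-node ▹ Aperture ▹ [continuant].
[lateral]: Root ▹ X-node ▹ Aperture ▹ [lateral].
These paths first converge at Aperture; no daughter of Aperture dominates all 2 features, so Aperture is the minimal constituent.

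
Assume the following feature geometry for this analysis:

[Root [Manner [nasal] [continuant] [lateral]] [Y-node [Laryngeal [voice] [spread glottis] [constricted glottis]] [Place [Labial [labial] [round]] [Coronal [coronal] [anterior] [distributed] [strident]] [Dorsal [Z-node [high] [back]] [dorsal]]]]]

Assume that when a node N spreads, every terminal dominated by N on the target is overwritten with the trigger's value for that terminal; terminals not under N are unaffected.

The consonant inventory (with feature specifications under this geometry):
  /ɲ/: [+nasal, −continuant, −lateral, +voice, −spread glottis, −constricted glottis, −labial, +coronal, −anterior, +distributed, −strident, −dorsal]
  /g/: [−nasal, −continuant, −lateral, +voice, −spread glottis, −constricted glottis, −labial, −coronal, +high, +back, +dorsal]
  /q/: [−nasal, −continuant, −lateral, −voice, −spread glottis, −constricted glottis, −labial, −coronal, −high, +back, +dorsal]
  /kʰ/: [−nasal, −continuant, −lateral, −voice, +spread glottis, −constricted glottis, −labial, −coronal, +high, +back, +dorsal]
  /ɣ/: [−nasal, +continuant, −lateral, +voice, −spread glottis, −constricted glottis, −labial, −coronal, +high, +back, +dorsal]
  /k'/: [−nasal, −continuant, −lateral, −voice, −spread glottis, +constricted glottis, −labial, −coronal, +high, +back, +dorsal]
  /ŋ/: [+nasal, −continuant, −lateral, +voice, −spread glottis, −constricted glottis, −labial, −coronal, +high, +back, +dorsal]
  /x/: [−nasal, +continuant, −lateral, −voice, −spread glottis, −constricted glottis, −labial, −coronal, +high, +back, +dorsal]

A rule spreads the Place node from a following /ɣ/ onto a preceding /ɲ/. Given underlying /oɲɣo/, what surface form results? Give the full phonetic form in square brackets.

[oŋɣo]

The Place node dominates the terminals [labial], [round], [coronal], [anterior], [distributed], [strident], [high], [back], [dorsal].
After delinking /ɲ/'s Place and linking /ɣ/'s, the affected terminals become [−labial], [−coronal], [+high], [+back], [+dorsal]; [nasal], [continuant], [lateral], … (outside Place) are retained from /ɲ/.
The resulting bundle matches /ŋ/ in the inventory; substituting it for /ɲ/ gives [oŋɣo].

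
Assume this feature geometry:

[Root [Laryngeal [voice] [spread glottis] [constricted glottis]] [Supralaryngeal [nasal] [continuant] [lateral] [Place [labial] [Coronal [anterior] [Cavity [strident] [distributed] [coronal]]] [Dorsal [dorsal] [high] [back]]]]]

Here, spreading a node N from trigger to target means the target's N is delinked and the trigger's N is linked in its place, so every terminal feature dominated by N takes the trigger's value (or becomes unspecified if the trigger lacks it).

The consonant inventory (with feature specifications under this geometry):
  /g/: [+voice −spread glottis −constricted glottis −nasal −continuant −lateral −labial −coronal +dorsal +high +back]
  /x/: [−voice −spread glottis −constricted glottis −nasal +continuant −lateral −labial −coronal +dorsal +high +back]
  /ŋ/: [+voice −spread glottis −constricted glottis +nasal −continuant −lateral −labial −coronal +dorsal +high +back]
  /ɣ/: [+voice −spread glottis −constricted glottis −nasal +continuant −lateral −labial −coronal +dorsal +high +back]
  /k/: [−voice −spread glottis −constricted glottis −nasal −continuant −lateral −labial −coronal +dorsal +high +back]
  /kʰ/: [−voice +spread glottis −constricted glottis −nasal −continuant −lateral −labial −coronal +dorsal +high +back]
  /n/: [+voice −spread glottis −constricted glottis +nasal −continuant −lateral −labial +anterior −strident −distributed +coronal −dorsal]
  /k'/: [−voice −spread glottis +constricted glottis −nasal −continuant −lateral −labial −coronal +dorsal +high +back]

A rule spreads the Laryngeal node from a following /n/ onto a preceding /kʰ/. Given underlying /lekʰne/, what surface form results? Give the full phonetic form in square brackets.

[legne]

The Laryngeal node dominates the terminals [voice], [spread glottis], [constricted glottis].
Spreading Laryngeal from /n/ onto /kʰ/ replaces those values with /n/'s: [+voice], [−spread glottis], [−constricted glottis]. Features outside Laryngeal ([nasal], [continuant], [lateral], …) stay as in /kʰ/.
Among the inventory, only /g/ has exactly this specification, giving the surface form [legne].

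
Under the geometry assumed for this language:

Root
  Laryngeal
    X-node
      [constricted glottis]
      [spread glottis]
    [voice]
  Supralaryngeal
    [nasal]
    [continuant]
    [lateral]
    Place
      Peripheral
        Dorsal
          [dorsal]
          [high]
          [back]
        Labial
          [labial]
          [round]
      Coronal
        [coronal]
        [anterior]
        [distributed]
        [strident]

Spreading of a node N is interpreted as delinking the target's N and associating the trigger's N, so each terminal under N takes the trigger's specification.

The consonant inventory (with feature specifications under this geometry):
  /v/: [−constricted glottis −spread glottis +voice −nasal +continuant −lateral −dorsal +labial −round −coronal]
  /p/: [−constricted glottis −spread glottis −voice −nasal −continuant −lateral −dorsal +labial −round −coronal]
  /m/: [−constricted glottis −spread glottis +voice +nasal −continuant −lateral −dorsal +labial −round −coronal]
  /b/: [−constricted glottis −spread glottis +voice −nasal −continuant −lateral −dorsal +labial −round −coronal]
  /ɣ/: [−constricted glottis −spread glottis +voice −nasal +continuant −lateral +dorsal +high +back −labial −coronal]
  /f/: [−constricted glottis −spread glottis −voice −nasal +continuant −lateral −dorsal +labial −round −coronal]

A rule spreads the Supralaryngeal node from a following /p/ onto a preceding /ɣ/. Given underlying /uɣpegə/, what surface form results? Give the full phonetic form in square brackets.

[ubpegə]

The Supralaryngeal node dominates the terminals [nasal], [continuant], [lateral], [dorsal], [high], [back], [labial], [round], [coronal], [anterior], [distributed], [strident].
Spreading Supralaryngeal from /p/ onto /ɣ/ replaces those values with /p/'s: [−nasal], [−continuant], [−lateral], [−dorsal], [+labial], [−round], [−coronal]. Features outside Supralaryngeal ([constricted glottis], [spread glottis], [voice]) stay as in /ɣ/.
Among the inventory, only /b/ has exactly this specification, giving the surface form [ubpegə].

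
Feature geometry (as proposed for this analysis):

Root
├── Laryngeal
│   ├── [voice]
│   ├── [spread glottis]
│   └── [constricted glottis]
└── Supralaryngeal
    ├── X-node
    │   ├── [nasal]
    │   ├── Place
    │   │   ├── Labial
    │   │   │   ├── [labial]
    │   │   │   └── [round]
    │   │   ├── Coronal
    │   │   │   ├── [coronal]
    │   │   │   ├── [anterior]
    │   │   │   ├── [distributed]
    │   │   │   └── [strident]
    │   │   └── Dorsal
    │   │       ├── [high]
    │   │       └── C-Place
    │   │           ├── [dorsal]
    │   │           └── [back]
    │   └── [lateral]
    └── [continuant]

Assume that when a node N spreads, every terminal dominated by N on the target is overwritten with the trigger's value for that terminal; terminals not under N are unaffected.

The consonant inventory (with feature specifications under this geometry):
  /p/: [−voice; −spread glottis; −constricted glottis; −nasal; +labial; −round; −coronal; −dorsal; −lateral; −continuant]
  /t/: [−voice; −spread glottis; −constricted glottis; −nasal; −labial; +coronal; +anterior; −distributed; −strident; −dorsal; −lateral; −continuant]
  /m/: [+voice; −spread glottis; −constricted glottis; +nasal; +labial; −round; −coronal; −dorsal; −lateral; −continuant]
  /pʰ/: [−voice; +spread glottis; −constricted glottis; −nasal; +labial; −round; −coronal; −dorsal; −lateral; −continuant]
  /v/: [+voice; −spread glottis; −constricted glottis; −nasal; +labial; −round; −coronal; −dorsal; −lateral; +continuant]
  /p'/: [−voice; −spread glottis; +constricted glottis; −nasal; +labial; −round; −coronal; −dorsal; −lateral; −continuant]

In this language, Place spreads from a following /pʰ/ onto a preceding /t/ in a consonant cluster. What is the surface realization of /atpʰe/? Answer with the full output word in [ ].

[appʰe]

Terminals under Place in this geometry: [labial], [round], [coronal], [anterior], [distributed], [strident], [high], [dorsal], [back].
After delinking /t/'s Place and linking /pʰ/'s, the affected terminals become [+labial], [−round], [−coronal], [−dorsal]; [voice], [spread glottis], [constricted glottis], … (outside Place) are retained from /t/.
The resulting bundle matches /p/ in the inventory; substituting it for /t/ gives [appʰe].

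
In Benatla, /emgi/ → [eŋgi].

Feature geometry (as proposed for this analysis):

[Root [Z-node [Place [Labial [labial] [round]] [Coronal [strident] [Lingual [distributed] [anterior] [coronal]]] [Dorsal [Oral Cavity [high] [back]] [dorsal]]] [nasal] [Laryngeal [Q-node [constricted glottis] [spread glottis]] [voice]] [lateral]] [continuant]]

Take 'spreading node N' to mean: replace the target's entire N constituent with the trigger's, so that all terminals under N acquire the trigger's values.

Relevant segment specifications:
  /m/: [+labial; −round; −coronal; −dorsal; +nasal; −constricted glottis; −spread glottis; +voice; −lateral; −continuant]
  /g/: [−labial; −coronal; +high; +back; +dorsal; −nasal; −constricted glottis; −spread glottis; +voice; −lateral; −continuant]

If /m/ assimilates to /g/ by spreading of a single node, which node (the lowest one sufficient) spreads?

Feature comparison: [labial], [round], [dorsal], [high], [back] differ between /m/ and [ŋ]; the remaining terminals match.
Tracing each changed feature up the tree, the paths first meet at Place; any lower node misses at least one of them.
If Place spreads, every terminal under it takes /g/'s value, producing [ŋ] as observed.
[nasal] — on which /g/ differs from /m/ — is unchanged, so neither Z-node nor anything higher can have spread; the constituent is no larger than Place.

Place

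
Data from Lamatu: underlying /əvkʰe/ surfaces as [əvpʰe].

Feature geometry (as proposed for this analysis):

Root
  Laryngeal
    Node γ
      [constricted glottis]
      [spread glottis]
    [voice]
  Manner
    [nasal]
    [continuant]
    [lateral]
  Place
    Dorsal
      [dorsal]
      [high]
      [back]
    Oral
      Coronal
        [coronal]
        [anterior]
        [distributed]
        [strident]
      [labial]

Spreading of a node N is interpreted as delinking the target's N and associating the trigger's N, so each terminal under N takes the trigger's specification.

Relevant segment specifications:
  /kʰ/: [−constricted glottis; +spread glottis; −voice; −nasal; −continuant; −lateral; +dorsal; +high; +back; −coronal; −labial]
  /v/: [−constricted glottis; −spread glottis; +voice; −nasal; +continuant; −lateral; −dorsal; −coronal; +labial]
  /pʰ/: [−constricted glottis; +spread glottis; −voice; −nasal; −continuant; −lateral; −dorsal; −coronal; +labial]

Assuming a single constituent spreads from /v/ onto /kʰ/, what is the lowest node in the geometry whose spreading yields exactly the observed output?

Place

The alternation /kʰ/ → [pʰ] changes [labial], [dorsal], [high], [back] and nothing else.
In this geometry the lowest node dominating all of them is Place: every daughter of Place dominates only a proper subset, so no lower node suffices.
Delinking /kʰ/'s Place and associating /v/'s Place gives precisely the feature bundle of [pʰ].
[voice], [continuant] — on which /v/ differs from /kʰ/ — are unchanged, so Root cannot have spread; the constituent is no larger than Place.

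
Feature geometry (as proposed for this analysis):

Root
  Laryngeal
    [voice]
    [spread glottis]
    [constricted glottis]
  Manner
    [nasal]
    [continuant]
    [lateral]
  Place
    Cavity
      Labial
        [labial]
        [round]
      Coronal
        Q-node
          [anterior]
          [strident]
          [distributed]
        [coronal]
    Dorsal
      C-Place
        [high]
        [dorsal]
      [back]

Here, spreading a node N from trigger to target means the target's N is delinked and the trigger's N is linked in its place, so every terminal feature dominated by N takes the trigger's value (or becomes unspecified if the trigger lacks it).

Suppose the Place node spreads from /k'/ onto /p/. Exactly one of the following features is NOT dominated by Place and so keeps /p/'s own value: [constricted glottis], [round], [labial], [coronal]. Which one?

[constricted glottis]

The terminals dominated by Place are [labial], [round], [anterior], [strident], [distributed], [coronal], [high], [dorsal], [back].
Spreading Place replaces [coronal], [round], [labial] with the trigger's values, since each sits inside the Place constituent.
[constricted glottis] attaches under Laryngeal, not under Place, so /p/ retains its own value for [constricted glottis].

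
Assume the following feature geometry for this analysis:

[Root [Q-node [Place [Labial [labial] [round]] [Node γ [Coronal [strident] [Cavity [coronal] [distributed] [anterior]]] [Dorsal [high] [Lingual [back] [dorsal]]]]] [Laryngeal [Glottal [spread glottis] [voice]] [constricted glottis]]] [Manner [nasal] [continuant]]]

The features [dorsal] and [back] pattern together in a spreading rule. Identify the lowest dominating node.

[dorsal] lies under Lingual (below Q-node).
[back]: Root → Q-node → Place → Node γ → Dorsal → Lingual → [back].
These paths first converge at Lingual; no daughter of Lingual dominates all 2 features, so Lingual is the minimal constituent.

Lingual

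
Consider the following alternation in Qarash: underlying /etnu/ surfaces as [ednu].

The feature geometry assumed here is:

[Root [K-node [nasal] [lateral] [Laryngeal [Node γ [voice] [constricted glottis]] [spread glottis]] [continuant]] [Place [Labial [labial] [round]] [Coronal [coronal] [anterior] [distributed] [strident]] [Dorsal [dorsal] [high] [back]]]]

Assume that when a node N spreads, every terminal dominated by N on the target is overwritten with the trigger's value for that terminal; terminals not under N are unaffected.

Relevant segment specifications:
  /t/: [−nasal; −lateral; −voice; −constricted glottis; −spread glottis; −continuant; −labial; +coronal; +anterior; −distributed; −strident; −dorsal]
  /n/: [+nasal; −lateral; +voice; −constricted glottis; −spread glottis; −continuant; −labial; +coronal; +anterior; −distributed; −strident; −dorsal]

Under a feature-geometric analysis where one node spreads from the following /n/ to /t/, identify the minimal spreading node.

[voice]

/t/ and [d] differ in [voice]; every other specified feature is identical.
Since just one terminal is affected and it takes /n/'s value, spreading the terminal [voice] alone is sufficient and minimal.
[nasal] stays as in /t/ although /n/ differs there, so no node dominating it spread; among the remaining candidates [voice] is the lowest that derives the output.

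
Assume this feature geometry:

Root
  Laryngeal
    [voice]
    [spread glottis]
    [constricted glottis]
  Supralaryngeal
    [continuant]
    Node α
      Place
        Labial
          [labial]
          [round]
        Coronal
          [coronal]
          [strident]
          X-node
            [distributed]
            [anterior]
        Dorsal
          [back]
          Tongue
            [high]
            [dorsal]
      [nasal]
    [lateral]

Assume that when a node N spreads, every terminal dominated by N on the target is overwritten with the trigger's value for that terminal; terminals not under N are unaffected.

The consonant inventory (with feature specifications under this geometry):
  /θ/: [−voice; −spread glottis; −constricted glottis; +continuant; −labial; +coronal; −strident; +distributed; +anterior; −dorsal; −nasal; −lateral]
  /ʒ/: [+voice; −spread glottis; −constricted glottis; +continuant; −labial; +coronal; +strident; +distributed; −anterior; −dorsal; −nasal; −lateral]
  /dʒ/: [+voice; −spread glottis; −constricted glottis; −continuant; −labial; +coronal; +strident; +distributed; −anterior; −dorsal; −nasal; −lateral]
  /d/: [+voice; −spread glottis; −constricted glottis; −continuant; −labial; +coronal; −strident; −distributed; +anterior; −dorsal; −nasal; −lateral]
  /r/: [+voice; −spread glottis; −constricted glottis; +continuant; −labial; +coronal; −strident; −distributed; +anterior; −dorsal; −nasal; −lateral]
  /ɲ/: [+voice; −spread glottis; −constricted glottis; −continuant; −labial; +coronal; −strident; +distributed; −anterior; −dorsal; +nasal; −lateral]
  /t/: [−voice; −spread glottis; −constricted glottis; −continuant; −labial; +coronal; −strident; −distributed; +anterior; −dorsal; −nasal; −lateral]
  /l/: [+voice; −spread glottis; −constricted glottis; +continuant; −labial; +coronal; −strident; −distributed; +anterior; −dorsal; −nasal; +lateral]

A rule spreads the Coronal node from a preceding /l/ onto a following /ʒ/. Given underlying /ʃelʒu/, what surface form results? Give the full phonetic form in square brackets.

Coronal immediately or transitively dominates [coronal], [strident], [distributed], [anterior].
The target acquires /l/'s values for everything under Coronal — [+coronal], [−strident], [−distributed], [+anterior] — while keeping its own [voice], [spread glottis], [constricted glottis], ….
Among the inventory, only /r/ has exactly this specification, giving the surface form [ʃelru].

[ʃelru]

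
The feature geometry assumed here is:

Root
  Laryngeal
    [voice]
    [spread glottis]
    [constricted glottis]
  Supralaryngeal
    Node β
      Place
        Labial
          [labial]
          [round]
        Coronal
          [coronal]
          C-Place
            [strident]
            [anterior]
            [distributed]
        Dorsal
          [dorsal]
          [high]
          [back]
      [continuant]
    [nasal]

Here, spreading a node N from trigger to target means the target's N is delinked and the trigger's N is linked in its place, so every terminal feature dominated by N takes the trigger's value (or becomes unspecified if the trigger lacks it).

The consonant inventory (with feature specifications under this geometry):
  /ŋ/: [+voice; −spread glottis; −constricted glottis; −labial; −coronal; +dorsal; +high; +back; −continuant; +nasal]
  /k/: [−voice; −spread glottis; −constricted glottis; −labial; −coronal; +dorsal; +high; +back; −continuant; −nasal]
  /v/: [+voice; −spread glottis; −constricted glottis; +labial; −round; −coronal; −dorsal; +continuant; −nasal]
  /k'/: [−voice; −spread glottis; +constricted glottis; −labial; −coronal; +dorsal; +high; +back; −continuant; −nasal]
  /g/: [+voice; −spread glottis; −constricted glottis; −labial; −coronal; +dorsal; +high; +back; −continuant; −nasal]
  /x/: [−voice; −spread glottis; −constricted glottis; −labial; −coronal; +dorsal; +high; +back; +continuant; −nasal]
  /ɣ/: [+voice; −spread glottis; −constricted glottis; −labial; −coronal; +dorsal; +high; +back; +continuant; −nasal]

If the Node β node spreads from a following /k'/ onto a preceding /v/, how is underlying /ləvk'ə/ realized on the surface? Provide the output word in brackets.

[ləgk'ə]

Node β immediately or transitively dominates [labial], [round], [coronal], [strident], [anterior], [distributed], [dorsal], [high], [back], [continuant].
After delinking /v/'s Node β and linking /k'/'s, the affected terminals become [−labial], [−coronal], [+dorsal], [+high], [+back], [−continuant]; [voice], [spread glottis], [constricted glottis], … (outside Node β) are retained from /v/.
The resulting bundle matches /g/ in the inventory; substituting it for /v/ gives [ləgk'ə].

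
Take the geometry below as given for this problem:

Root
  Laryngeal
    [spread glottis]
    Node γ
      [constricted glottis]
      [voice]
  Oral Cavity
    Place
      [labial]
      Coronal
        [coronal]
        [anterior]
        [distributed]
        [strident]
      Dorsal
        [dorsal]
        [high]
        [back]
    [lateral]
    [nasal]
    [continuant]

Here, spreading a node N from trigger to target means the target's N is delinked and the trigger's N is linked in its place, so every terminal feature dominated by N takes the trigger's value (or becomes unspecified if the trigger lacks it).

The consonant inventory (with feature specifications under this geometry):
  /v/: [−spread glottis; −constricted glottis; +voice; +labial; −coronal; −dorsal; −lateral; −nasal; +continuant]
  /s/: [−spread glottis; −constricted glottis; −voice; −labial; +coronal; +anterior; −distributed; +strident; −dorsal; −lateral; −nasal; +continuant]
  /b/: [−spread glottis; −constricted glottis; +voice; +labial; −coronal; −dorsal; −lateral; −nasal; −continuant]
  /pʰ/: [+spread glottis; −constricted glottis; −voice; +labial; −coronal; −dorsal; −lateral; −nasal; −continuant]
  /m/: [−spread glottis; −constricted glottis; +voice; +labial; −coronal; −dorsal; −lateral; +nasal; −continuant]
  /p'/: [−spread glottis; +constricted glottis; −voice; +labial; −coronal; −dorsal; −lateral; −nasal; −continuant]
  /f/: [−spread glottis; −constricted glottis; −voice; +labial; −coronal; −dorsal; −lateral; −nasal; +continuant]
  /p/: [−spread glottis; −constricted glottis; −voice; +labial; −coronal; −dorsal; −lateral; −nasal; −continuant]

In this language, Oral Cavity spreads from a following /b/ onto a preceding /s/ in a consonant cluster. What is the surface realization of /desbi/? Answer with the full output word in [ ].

Terminals under Oral Cavity in this geometry: [labial], [coronal], [anterior], [distributed], [strident], [dorsal], [high], [back], [lateral], [nasal], [continuant].
After delinking /s/'s Oral Cavity and linking /b/'s, the affected terminals become [+labial], [−coronal], [−dorsal], [−lateral], [−nasal], [−continuant]; [spread glottis], [constricted glottis], [voice] (outside Oral Cavity) are retained from /s/.
Among the inventory, only /p/ has exactly this specification, giving the surface form [depbi].

[depbi]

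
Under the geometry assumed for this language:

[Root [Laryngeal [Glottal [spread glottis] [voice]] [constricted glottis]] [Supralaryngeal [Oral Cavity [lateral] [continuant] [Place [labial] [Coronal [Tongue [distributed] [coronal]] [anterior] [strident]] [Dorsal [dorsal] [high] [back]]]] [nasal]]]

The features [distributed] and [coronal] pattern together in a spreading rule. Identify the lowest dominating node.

[distributed]: Root ▹ Supralaryngeal ▹ Oral Cavity ▹ Place ▹ Coronal ▹ Tongue ▹ [distributed].
[coronal]: Root ▹ Supralaryngeal ▹ Oral Cavity ▹ Place ▹ Coronal ▹ Tongue ▹ [coronal].
The lowest node appearing on every path is Tongue; each proper daughter of Tongue fails to dominate at least one of the listed features.

Tongue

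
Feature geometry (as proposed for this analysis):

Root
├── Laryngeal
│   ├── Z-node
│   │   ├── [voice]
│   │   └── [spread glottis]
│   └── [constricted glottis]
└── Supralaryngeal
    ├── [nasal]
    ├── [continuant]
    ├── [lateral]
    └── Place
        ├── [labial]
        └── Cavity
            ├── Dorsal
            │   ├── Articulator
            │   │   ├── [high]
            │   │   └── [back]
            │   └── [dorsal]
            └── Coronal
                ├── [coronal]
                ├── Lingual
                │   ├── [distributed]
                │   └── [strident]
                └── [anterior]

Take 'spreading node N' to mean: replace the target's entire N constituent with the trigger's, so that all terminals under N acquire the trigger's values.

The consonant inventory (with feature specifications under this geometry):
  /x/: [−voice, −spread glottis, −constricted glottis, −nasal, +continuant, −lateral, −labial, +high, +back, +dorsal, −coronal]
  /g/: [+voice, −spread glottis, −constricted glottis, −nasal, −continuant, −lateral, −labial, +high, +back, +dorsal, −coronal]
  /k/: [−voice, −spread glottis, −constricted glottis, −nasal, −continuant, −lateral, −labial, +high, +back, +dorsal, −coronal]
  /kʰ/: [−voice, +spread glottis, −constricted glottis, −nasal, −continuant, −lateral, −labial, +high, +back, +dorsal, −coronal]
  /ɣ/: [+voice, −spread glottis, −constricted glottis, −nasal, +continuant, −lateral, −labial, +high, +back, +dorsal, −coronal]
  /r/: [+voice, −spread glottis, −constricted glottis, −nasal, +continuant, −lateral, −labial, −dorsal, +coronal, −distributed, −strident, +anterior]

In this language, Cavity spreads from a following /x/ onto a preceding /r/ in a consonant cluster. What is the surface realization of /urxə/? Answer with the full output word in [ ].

[uɣxə]

Terminals under Cavity in this geometry: [high], [back], [dorsal], [coronal], [distributed], [strident], [anterior].
After delinking /r/'s Cavity and linking /x/'s, the affected terminals become [+high], [+back], [+dorsal], [−coronal]; [voice], [spread glottis], [constricted glottis], … (outside Cavity) are retained from /r/.
This feature bundle is that of [ɣ], so /urxə/ surfaces as [uɣxə].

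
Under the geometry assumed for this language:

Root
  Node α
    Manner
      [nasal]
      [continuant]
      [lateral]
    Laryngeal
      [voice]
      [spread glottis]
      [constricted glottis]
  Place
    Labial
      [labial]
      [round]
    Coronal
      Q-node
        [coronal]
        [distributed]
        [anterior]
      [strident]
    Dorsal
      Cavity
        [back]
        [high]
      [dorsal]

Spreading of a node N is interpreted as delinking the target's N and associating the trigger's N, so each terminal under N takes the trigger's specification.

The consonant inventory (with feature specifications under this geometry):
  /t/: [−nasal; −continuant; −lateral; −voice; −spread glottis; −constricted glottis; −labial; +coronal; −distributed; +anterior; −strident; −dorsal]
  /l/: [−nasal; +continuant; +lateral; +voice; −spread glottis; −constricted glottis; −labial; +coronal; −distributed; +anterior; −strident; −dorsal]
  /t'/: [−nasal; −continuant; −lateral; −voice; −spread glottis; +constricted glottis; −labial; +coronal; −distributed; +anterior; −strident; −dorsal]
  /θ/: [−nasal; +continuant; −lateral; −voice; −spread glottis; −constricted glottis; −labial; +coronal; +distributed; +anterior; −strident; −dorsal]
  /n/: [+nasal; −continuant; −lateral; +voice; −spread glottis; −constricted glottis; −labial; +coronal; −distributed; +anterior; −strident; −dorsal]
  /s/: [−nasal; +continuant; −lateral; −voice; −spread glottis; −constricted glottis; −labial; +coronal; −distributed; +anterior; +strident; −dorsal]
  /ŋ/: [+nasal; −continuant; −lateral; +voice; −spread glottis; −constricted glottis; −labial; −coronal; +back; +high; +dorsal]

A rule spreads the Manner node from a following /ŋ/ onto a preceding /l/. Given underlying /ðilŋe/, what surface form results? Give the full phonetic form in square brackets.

The Manner node dominates the terminals [nasal], [continuant], [lateral].
Spreading Manner from /ŋ/ onto /l/ replaces those values with /ŋ/'s: [+nasal], [−continuant], [−lateral]. Features outside Manner ([voice], [spread glottis], [constricted glottis], …) stay as in /l/.
The resulting bundle matches /n/ in the inventory; substituting it for /l/ gives [ðinŋe].

[ðinŋe]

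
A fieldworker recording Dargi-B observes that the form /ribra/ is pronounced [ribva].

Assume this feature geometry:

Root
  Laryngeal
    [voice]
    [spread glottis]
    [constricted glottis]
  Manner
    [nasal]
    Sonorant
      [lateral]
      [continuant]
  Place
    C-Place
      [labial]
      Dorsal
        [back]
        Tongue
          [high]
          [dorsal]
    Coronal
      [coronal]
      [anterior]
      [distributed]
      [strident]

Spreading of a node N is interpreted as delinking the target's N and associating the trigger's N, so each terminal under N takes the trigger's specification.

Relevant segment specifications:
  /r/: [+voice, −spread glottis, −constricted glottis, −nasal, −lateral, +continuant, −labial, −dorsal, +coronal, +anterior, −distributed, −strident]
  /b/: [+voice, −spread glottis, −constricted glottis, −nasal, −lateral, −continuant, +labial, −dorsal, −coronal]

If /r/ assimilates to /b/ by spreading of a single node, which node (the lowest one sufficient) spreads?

Place

Feature comparison: [labial], [coronal], [anterior], [distributed], [strident] differ between /r/ and [v]; the remaining terminals match.
Tracing each changed feature up the tree, the paths first meet at Place; any lower node misses at least one of them.
Spreading Place from /b/ overwrites each of those terminals with /b/'s values, yielding exactly [v].
Had Root spread, [continuant] would have taken /b/'s value; it stays as in /r/, confirming the spreading constituent is exactly Place.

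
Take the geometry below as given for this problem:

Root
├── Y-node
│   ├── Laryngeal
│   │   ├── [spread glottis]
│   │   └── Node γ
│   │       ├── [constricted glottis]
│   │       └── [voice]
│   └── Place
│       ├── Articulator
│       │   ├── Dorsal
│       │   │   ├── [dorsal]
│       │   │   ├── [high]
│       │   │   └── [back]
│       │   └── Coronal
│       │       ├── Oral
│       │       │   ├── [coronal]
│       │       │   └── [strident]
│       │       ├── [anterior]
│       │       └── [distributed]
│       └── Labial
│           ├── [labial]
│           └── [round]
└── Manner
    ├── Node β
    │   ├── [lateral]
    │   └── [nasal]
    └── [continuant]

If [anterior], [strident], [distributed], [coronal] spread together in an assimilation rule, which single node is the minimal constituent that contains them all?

[anterior]: Root / Y-node / Place / Articulator / Coronal / [anterior].
[strident] lies under Oral (below Y-node).
[distributed] lies under Coronal (below Y-node).
[coronal] lies under Oral (below Y-node).
Coronal is the lowest common ancestor — every listed feature sits under it, and no single subconstituent of Coronal covers them all.

Coronal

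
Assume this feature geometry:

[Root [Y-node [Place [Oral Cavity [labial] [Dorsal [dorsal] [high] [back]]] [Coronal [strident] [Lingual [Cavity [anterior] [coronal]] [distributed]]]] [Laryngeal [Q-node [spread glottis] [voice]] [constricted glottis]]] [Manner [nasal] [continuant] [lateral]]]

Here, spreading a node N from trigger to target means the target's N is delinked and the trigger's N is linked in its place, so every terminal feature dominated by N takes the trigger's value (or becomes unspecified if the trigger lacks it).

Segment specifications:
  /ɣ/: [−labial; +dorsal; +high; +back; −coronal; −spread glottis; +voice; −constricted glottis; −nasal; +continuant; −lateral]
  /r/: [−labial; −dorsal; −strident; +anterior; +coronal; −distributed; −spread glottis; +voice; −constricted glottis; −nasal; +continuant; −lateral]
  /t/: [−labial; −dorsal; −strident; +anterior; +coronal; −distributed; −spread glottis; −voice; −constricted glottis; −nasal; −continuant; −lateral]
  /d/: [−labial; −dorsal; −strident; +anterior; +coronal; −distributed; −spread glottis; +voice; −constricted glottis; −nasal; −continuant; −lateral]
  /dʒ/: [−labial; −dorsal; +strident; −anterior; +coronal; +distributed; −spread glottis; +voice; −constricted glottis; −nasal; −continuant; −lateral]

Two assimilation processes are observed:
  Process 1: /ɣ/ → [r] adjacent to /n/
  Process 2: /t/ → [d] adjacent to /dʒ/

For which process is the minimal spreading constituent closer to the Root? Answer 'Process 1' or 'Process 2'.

In Process 1, [coronal], [anterior], [distributed], [strident], [dorsal], [high], [back] change, so the minimal spreading node is Place at depth 2.
Process 2: the feature that changes is [voice]; the minimal node is [voice] (depth 4).
Place is closer to Root than [voice], so Process 1 spreads the higher node.

Process 1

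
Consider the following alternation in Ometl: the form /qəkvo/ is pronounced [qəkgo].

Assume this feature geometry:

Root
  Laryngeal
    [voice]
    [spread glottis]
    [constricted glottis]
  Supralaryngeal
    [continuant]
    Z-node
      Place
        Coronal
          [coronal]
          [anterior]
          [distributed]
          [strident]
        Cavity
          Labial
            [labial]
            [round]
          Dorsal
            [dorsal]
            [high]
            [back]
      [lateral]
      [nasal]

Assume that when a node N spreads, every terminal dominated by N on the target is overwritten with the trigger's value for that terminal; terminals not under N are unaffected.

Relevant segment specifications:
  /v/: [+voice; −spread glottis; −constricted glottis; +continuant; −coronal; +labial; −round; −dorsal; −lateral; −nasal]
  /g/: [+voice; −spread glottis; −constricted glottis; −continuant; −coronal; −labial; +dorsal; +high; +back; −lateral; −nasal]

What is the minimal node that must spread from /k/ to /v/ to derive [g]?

Supralaryngeal

/v/ and [g] differ in [continuant], [labial], [round], [dorsal], [high], [back]; every other specified feature is identical.
Tracing each changed feature up the tree, the paths first meet at Supralaryngeal; any lower node misses at least one of them.
Delinking /v/'s Supralaryngeal and associating /k/'s Supralaryngeal gives precisely the feature bundle of [g].
Since [voice] is preserved even though /k/ disagrees there, no node above Supralaryngeal spread.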